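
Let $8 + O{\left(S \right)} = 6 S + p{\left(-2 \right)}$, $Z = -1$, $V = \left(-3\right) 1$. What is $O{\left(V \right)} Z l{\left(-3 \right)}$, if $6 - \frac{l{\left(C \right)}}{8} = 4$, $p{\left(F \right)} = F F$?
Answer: $352$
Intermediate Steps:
$p{\left(F \right)} = F^{2}$
$V = -3$
$l{\left(C \right)} = 16$ ($l{\left(C \right)} = 48 - 32 = 16$)
$O{\left(S \right)} = -4 + 6 S$ ($O{\left(S \right)} = -8 + \left(6 S + \left(-2\right)^{2}\right) = -8 + \left(6 S + 4\right) = -8 + \left(4 + 6 S\right) = -4 + 6 S$)
$O{\left(V \right)} Z l{\left(-3 \right)} = \left(-4 + 6 \left(-3\right)\right) \left(-1\right) 16 = \left(-4 - 18\right) \left(-1\right) 16 = \left(-22\right) \left(-1\right) 16 = 22 \cdot 16 = 352$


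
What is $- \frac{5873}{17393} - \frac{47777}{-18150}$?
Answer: $\frac{724390411}{315682950} \approx 2.2947$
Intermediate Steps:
$- \frac{5873}{17393} - \frac{47777}{-18150} = \left(-5873\right) \frac{1}{17393} - - \frac{47777}{18150} = - \frac{5873}{17393} + \frac{47777}{18150} = \frac{724390411}{315682950}$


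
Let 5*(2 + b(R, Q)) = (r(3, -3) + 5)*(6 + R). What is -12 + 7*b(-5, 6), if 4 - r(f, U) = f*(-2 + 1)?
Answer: -46/5 ≈ -9.2000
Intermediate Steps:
r(f, U) = 4 + f (r(f, U) = 4 - f*(-2 + 1) = 4 - f*(-1) = 4 - (-1)*f = 4 + f)
b(R, Q) = 62/5 + 12*R/5 (b(R, Q) = -2 + (((4 + 3) + 5)*(6 + R))/5 = -2 + ((7 + 5)*(6 + R))/5 = -2 + (12*(6 + R))/5 = -2 + (72 + 12*R)/5 = -2 + (72/5 + 12*R/5) = 62/5 + 12*R/5)
-12 + 7*b(-5, 6) = -12 + 7*(62/5 + (12/5)*(-5)) = -12 + 7*(62/5 - 12) = -12 + 7*(2/5) = -12 + 14/5 = -46/5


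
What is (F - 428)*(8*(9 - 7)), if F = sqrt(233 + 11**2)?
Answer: -6848 + 16*sqrt(354) ≈ -6547.0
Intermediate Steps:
F = sqrt(354) (F = sqrt(233 + 121) = sqrt(354) ≈ 18.815)
(F - 428)*(8*(9 - 7)) = (sqrt(354) - 428)*(8*(9 - 7)) = (-428 + sqrt(354))*(8*2) = (-428 + sqrt(354))*16 = -6848 + 16*sqrt(354)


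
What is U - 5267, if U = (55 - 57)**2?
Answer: -5263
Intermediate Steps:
U = 4 (U = (-2)**2 = 4)
U - 5267 = 4 - 5267 = -5263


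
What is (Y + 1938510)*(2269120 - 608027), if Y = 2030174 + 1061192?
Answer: 8355091814468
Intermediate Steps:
Y = 3091366
(Y + 1938510)*(2269120 - 608027) = (3091366 + 1938510)*(2269120 - 608027) = 5029876*1661093 = 8355091814468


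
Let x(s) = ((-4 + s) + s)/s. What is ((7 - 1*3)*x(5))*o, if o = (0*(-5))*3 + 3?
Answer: 72/5 ≈ 14.400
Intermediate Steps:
x(s) = (-4 + 2*s)/s
o = 3 (o = 0*3 + 3 = 0 + 3 = 3)
((7 - 1*3)*x(5))*o = ((7 - 1*3)*(2 - 4/5))*3 = ((7 - 3)*(2 - 4*⅕))*3 = (4*(2 - ⅘))*3 = (4*(6/5))*3 = (24/5)*3 = 72/5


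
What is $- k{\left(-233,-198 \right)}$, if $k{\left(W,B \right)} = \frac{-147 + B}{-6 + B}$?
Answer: $- \frac{115}{68} \approx -1.6912$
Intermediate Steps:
$k{\left(W,B \right)} = \frac{-147 + B}{-6 + B}$
$- k{\left(-233,-198 \right)} = - \frac{-147 - 198}{-6 - 198} = - \frac{-345}{-204} = - \frac{\left(-1\right) \left(-345\right)}{204} = \left(-1\right) \frac{115}{68} = - \frac{115}{68}$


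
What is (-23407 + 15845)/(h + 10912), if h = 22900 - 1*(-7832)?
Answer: -3781/20822 ≈ -0.18159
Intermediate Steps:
h = 30732 (h = 22900 + 7832 = 30732)
(-23407 + 15845)/(h + 10912) = (-23407 + 15845)/(30732 + 10912) = -7562/41644 = -7562*1/41644 = -3781/20822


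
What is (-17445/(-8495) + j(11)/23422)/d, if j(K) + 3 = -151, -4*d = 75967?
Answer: -23273632/215930651909 ≈ -0.00010778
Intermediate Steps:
d = -75967/4 (d = -¼*75967 = -75967/4 ≈ -18992.)
j(K) = -154 (j(K) = -3 - 151 = -154)
(-17445/(-8495) + j(11)/23422)/d = (-17445/(-8495) - 154/23422)/(-75967/4) = (-17445*(-1/8495) - 154*1/23422)*(-4/75967) = (3489/1699 - 11/1673)*(-4/75967) = (5818408/2842427)*(-4/75967) = -23273632/215930651909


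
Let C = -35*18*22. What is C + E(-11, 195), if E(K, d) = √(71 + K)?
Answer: -13860 + 2*√15 ≈ -13852.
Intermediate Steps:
C = -13860 (C = -630*22 = -13860)
C + E(-11, 195) = -13860 + √(71 - 11) = -13860 + √60 = -13860 + 2*√15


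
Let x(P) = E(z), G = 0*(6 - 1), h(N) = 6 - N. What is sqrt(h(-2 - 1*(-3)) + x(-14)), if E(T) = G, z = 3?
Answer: sqrt(5) ≈ 2.2361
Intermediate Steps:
G = 0 (G = 0*5 = 0)
E(T) = 0
x(P) = 0
sqrt(h(-2 - 1*(-3)) + x(-14)) = sqrt((6 - (-2 - 1*(-3))) + 0) = sqrt((6 - (-2 + 3)) + 0) = sqrt((6 - 1*1) + 0) = sqrt((6 - 1) + 0) = sqrt(5 + 0) = sqrt(5)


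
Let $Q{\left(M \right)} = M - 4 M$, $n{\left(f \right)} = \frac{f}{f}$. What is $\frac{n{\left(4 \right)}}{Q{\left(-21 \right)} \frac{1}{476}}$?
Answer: $\frac{68}{9} \approx 7.5556$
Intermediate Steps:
$n{\left(f \right)} = 1$
$Q{\left(M \right)} = - 3 M$
$\frac{n{\left(4 \right)}}{Q{\left(-21 \right)} \frac{1}{476}} = 1 \frac{1}{\left(-3\right) \left(-21\right) \frac{1}{476}} = 1 \frac{1}{63 \cdot \frac{1}{476}} = 1 \frac{1}{\frac{9}{68}} = 1 \cdot \frac{68}{9} = \frac{68}{9}$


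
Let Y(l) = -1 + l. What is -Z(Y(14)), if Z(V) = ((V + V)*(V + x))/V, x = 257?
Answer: -540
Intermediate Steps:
Z(V) = 514 + 2*V (Z(V) = ((V + V)*(V + 257))/V = ((2*V)*(257 + V))/V = (2*V*(257 + V))/V = 514 + 2*V)
-Z(Y(14)) = -(514 + 2*(-1 + 14)) = -(514 + 2*13) = -(514 + 26) = -1*540 = -540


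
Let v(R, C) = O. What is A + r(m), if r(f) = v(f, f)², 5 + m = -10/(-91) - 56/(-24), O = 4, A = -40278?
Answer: -40262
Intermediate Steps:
v(R, C) = 4
m = -698/273 (m = -5 + (-10/(-91) - 56/(-24)) = -5 + (-10*(-1/91) - 56*(-1/24)) = -5 + (10/91 + 7/3) = -5 + 667/273 = -698/273 ≈ -2.5568)
r(f) = 16 (r(f) = 4² = 16)
A + r(m) = -40278 + 16 = -40262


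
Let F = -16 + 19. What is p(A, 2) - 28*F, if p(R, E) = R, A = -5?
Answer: -89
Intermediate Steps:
F = 3
p(A, 2) - 28*F = -5 - 28*3 = -5 - 84 = -89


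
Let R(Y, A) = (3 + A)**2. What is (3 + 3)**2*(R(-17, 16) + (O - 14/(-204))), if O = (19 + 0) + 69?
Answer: 274830/17 ≈ 16166.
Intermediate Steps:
O = 88 (O = 19 + 69 = 88)
(3 + 3)**2*(R(-17, 16) + (O - 14/(-204))) = (3 + 3)**2*((3 + 16)**2 + (88 - 14/(-204))) = 6**2*(19**2 + (88 - 14*(-1)/204)) = 36*(361 + (88 - 1*(-7/102))) = 36*(361 + (88 + 7/102)) = 36*(361 + 8983/102) = 36*(45805/102) = 274830/17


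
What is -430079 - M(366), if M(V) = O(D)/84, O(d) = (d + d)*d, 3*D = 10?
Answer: -81284981/189 ≈ -4.3008e+5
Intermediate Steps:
D = 10/3 (D = (⅓)*10 = 10/3 ≈ 3.3333)
O(d) = 2*d² (O(d) = (2*d)*d = 2*d²)
M(V) = 50/189 (M(V) = (2*(10/3)²)/84 = (2*(100/9))*(1/84) = (200/9)*(1/84) = 50/189)
-430079 - M(366) = -430079 - 1*50/189 = -430079 - 50/189 = -81284981/189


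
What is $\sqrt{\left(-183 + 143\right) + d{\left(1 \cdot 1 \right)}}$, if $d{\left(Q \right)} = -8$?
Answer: $4 i \sqrt{3} \approx 6.9282 i$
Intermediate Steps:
$\sqrt{\left(-183 + 143\right) + d{\left(1 \cdot 1 \right)}} = \sqrt{\left(-183 + 143\right) - 8} = \sqrt{-40 - 8} = \sqrt{-48} = 4 i \sqrt{3}$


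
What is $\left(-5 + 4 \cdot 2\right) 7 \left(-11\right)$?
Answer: $-231$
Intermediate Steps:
$\left(-5 + 4 \cdot 2\right) 7 \left(-11\right) = \left(-5 + 8\right) 7 \left(-11\right) = 3 \cdot 7 \left(-11\right) = 21 \left(-11\right) = -231$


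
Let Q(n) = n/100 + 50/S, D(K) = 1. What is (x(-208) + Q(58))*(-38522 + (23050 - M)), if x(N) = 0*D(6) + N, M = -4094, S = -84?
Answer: 1242568624/525 ≈ 2.3668e+6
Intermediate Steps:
x(N) = N (x(N) = 0*1 + N = 0 + N = N)
Q(n) = -25/42 + n/100 (Q(n) = n/100 + 50/(-84) = n*(1/100) + 50*(-1/84) = n/100 - 25/42 = -25/42 + n/100)
(x(-208) + Q(58))*(-38522 + (23050 - M)) = (-208 + (-25/42 + (1/100)*58))*(-38522 + (23050 - 1*(-4094))) = (-208 + (-25/42 + 29/50))*(-38522 + (23050 + 4094)) = (-208 - 8/525)*(-38522 + 27144) = -109208/525*(-11378) = 1242568624/525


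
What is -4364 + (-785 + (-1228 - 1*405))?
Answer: -6782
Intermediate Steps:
-4364 + (-785 + (-1228 - 1*405)) = -4364 + (-785 + (-1228 - 405)) = -4364 + (-785 - 1633) = -4364 - 2418 = -6782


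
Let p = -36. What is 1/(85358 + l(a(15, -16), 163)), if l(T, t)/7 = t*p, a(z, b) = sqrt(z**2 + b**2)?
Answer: 1/44282 ≈ 2.2583e-5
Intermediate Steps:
a(z, b) = sqrt(b**2 + z**2)
l(T, t) = -252*t (l(T, t) = 7*(t*(-36)) = 7*(-36*t) = -252*t)
1/(85358 + l(a(15, -16), 163)) = 1/(85358 - 252*163) = 1/(85358 - 41076) = 1/44282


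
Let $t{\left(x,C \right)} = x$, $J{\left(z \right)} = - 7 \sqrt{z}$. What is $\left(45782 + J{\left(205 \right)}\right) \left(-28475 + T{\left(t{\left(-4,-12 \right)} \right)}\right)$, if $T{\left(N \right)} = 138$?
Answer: $-1297324534 + 198359 \sqrt{205} \approx -1.2945 \cdot 10^{9}$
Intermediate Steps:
$\left(45782 + J{\left(205 \right)}\right) \left(-28475 + T{\left(t{\left(-4,-12 \right)} \right)}\right) = \left(45782 - 7 \sqrt{205}\right) \left(-28475 + 138\right) = \left(45782 - 7 \sqrt{205}\right) \left(-28337\right) = -1297324534 + 198359 \sqrt{205}$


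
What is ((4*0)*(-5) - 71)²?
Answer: 5041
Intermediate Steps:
((4*0)*(-5) - 71)² = (0*(-5) - 71)² = (0 - 71)² = (-71)² = 5041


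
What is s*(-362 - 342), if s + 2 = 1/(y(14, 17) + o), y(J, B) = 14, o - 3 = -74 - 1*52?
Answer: 154176/109 ≈ 1414.5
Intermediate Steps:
o = -123 (o = 3 + (-74 - 1*52) = 3 + (-74 - 52) = 3 - 126 = -123)
s = -219/109 (s = -2 + 1/(14 - 123) = -2 + 1/(-109) = -2 - 1/109 = -219/109 ≈ -2.0092)
s*(-362 - 342) = -219*(-362 - 342)/109 = -219/109*(-704) = 154176/109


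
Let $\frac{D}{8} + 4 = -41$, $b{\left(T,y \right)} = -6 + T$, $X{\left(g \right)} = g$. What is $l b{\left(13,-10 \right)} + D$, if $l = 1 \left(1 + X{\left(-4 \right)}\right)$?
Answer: $-381$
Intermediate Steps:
$D = -360$ ($D = -32 + 8 \left(-41\right) = -32 - 328 = -360$)
$l = -3$ ($l = 1 \left(1 - 4\right) = 1 \left(-3\right) = -3$)
$l b{\left(13,-10 \right)} + D = - 3 \left(-6 + 13\right) - 360 = \left(-3\right) 7 - 360 = -21 - 360 = -381$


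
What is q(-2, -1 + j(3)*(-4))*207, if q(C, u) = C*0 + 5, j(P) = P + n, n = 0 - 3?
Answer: 1035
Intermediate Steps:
n = -3
j(P) = -3 + P (j(P) = P - 3 = -3 + P)
q(C, u) = 5 (q(C, u) = 0 + 5 = 5)
q(-2, -1 + j(3)*(-4))*207 = 5*207 = 1035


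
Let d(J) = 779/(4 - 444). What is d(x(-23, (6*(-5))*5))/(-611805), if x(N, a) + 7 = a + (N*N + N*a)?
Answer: 779/269194200 ≈ 2.8938e-6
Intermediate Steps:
x(N, a) = -7 + a + N² + N*a (x(N, a) = -7 + (a + (N*N + N*a)) = -7 + (a + (N² + N*a)) = -7 + (a + N² + N*a) = -7 + a + N² + N*a)
d(J) = -779/440 (d(J) = 779/(-440) = 779*(-1/440) = -779/440)
d(x(-23, (6*(-5))*5))/(-611805) = -779/440/(-611805) = -779/440*(-1/611805) = 779/269194200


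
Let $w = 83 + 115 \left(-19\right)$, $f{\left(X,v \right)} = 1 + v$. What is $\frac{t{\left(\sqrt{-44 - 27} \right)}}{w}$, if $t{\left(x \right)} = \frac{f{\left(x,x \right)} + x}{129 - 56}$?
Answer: $- \frac{1}{153446} - \frac{i \sqrt{71}}{76723} \approx -6.517 \cdot 10^{-6} - 0.00010983 i$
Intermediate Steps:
$t{\left(x \right)} = \frac{1}{73} + \frac{2 x}{73}$ ($t{\left(x \right)} = \frac{\left(1 + x\right) + x}{129 - 56} = \frac{1 + 2 x}{73} = \left(1 + 2 x\right) \frac{1}{73} = \frac{1}{73} + \frac{2 x}{73}$)
$w = -2102$ ($w = 83 - 2185 = -2102$)
$\frac{t{\left(\sqrt{-44 - 27} \right)}}{w} = \frac{\frac{1}{73} + \frac{2 \sqrt{-44 - 27}}{73}}{-2102} = \left(\frac{1}{73} + \frac{2 \sqrt{-71}}{73}\right) \left(- \frac{1}{2102}\right) = \left(\frac{1}{73} + \frac{2 i \sqrt{71}}{73}\right) \left(- \frac{1}{2102}\right) = - \frac{1}{153446} - \frac{i \sqrt{71}}{76723}$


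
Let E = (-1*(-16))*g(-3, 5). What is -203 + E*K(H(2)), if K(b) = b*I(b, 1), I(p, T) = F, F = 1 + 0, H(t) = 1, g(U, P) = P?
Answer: -123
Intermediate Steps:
F = 1
I(p, T) = 1
K(b) = b (K(b) = b*1 = b)
E = 80 (E = -1*(-16)*5 = 16*5 = 80)
-203 + E*K(H(2)) = -203 + 80*1 = -203 + 80 = -123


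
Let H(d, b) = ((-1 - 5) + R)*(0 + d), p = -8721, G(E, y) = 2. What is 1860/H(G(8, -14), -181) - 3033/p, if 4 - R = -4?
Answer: 450922/969 ≈ 465.35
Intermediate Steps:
R = 8 (R = 4 - 1*(-4) = 4 + 4 = 8)
H(d, b) = 2*d (H(d, b) = ((-1 - 5) + 8)*(0 + d) = (-6 + 8)*d = 2*d)
1860/H(G(8, -14), -181) - 3033/p = 1860/((2*2)) - 3033/(-8721) = 1860/4 - 3033*(-1/8721) = 1860*(¼) + 337/969 = 465 + 337/969 = 450922/969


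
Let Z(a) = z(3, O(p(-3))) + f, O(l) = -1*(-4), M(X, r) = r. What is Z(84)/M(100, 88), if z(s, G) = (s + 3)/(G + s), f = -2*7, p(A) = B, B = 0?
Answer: -23/154 ≈ -0.14935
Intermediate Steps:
p(A) = 0
O(l) = 4
f = -14
z(s, G) = (3 + s)/(G + s)
Z(a) = -92/7 (Z(a) = (3 + 3)/(4 + 3) - 14 = 6/7 - 14 = -92/7)
Z(84)/M(100, 88) = -92/7/88 = -92/7*1/88 = -23/154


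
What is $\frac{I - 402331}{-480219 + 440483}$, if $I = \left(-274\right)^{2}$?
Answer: $\frac{327255}{39736} \approx 8.2357$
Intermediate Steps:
$I = 75076$
$\frac{I - 402331}{-480219 + 440483} = \frac{75076 - 402331}{-480219 + 440483} = - \frac{327255}{-39736} = \left(-327255\right) \left(- \frac{1}{39736}\right) = \frac{327255}{39736}$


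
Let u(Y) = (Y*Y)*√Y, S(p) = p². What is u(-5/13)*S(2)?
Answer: 100*I*√65/2197 ≈ 0.36697*I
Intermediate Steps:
u(Y) = Y^(5/2) (u(Y) = Y²*√Y = Y^(5/2))
u(-5/13)*S(2) = (-5/13)^(5/2)*2² = (-5*1/13)^(5/2)*4 = (-5/13)^(5/2)*4 = (25*I*√65/2197)*4 = 100*I*√65/2197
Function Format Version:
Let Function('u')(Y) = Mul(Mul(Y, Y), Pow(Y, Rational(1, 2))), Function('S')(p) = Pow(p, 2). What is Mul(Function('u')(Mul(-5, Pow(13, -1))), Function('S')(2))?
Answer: Mul(Rational(100, 2197), I, Pow(65, Rational(1, 2))) ≈ Mul(0.36697, I)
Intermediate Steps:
Function('u')(Y) = Pow(Y, Rational(5, 2)) (Function('u')(Y) = Mul(Pow(Y, 2), Pow(Y, Rational(1, 2))) = Pow(Y, Rational(5, 2)))
Mul(Function('u')(Mul(-5, Pow(13, -1))), Function('S')(2)) = Mul(Pow(Mul(-5, Pow(13, -1)), Rational(5, 2)), Pow(2, 2)) = Mul(Pow(Mul(-5, Rational(1, 13)), Rational(5, 2)), 4) = Mul(Pow(Rational(-5, 13), Rational(5, 2)), 4) = Mul(Mul(Rational(25, 2197), I, Pow(65, Rational(1, 2))), 4) = Mul(Rational(100, 2197), I, Pow(65, Rational(1, 2)))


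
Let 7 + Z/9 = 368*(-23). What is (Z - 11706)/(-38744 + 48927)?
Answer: -87945/10183 ≈ -8.6365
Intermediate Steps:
Z = -76239 (Z = -63 + 9*(368*(-23)) = -63 + 9*(-8464) = -63 - 76176 = -76239)
(Z - 11706)/(-38744 + 48927) = (-76239 - 11706)/(-38744 + 48927) = -87945/10183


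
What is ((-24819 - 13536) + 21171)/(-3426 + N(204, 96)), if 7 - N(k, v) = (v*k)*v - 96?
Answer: 17184/1883387 ≈ 0.0091240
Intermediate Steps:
N(k, v) = 103 - k*v² (N(k, v) = 7 - ((v*k)*v - 96) = 7 - ((k*v)*v - 96) = 7 - (k*v² - 96) = 7 - (-96 + k*v²) = 7 + (96 - k*v²) = 103 - k*v²)
((-24819 - 13536) + 21171)/(-3426 + N(204, 96)) = ((-24819 - 13536) + 21171)/(-3426 + (103 - 1*204*96²)) = (-38355 + 21171)/(-3426 + (103 - 1*204*9216)) = -17184/(-3426 + (103 - 1880064)) = -17184/(-3426 - 1879961) = -17184/(-1883387) = -17184*(-1/1883387) = 17184/1883387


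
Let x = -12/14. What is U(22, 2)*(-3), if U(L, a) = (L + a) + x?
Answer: -486/7 ≈ -69.429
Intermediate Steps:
x = -6/7 (x = -12*1/14 = -6/7 ≈ -0.85714)
U(L, a) = -6/7 + L + a (U(L, a) = (L + a) - 6/7 = -6/7 + L + a)
U(22, 2)*(-3) = (-6/7 + 22 + 2)*(-3) = (162/7)*(-3) = -486/7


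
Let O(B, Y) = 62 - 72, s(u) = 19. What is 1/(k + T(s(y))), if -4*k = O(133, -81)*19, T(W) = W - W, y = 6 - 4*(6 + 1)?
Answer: 2/95 ≈ 0.021053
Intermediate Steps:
y = -22 (y = 6 - 4*7 = 6 - 28 = -22)
T(W) = 0
O(B, Y) = -10
k = 95/2 (k = -(-5)*19/2 = -1/4*(-190) = 95/2 ≈ 47.500)
1/(k + T(s(y))) = 1/(95/2 + 0) = 1/(95/2) = 2/95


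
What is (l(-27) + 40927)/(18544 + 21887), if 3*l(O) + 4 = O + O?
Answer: 122723/121293 ≈ 1.0118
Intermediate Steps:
l(O) = -4/3 + 2*O/3 (l(O) = -4/3 + (O + O)/3 = -4/3 + (2*O)/3 = -4/3 + 2*O/3)
(l(-27) + 40927)/(18544 + 21887) = ((-4/3 + (2/3)*(-27)) + 40927)/(18544 + 21887) = ((-4/3 - 18) + 40927)/40431 = (-58/3 + 40927)*(1/40431) = (122723/3)*(1/40431) = 122723/121293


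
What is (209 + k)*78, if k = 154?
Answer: 28314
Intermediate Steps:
(209 + k)*78 = (209 + 154)*78 = 363*78 = 28314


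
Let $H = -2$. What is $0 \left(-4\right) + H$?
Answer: $-2$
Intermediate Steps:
$0 \left(-4\right) + H = 0 \left(-4\right) - 2 = 0 - 2 = -2$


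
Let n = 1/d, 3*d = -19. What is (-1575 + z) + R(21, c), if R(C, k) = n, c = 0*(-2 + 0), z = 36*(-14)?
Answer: -39504/19 ≈ -2079.2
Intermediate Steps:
d = -19/3 (d = (⅓)*(-19) = -19/3 ≈ -6.3333)
z = -504
n = -3/19 (n = 1/(-19/3) = -3/19 ≈ -0.15789)
c = 0 (c = 0*(-2) = 0)
R(C, k) = -3/19
(-1575 + z) + R(21, c) = (-1575 - 504) - 3/19 = -2079 - 3/19 = -39504/19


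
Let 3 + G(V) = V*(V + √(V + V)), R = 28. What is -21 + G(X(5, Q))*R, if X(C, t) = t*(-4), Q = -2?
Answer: 2583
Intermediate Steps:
X(C, t) = -4*t
G(V) = -3 + V*(V + √2*√V) (G(V) = -3 + V*(V + √(V + V)) = -3 + V*(V + √(2*V)) = -3 + V*(V + √2*√V))
-21 + G(X(5, Q))*R = -21 + (-3 + (-4*(-2))² + √2*(-4*(-2))^(3/2))*28 = -21 + (-3 + 8² + √2*8^(3/2))*28 = -21 + (-3 + 64 + √2*(16*√2))*28 = -21 + (-3 + 64 + 32)*28 = -21 + 93*28 = -21 + 2604 = 2583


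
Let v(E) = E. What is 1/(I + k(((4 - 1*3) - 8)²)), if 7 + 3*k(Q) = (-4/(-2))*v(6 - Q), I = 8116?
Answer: 1/8085 ≈ 0.00012369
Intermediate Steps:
k(Q) = 5/3 - 2*Q/3 (k(Q) = -7/3 + ((-4/(-2))*(6 - Q))/3 = -7/3 + ((-4*(-½))*(6 - Q))/3 = -7/3 + (2*(6 - Q))/3 = -7/3 + (12 - 2*Q)/3 = -7/3 + (4 - 2*Q/3) = 5/3 - 2*Q/3)
1/(I + k(((4 - 1*3) - 8)²)) = 1/(8116 + (5/3 - 2*((4 - 1*3) - 8)²/3)) = 1/(8116 + (5/3 - 2*((4 - 3) - 8)²/3)) = 1/(8116 + (5/3 - 2*(1 - 8)²/3)) = 1/(8116 + (5/3 - ⅔*(-7)²)) = 1/(8116 + (5/3 - ⅔*49)) = 1/(8116 + (5/3 - 98/3)) = 1/(8116 - 31) = 1/8085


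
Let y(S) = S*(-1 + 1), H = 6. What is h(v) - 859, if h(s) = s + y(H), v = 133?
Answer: -726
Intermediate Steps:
y(S) = 0 (y(S) = S*0 = 0)
h(s) = s (h(s) = s + 0 = s)
h(v) - 859 = 133 - 859 = -726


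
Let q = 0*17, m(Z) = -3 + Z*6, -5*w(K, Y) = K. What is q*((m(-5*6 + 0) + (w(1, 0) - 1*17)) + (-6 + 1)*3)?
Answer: 0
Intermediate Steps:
w(K, Y) = -K/5
m(Z) = -3 + 6*Z
q = 0
q*((m(-5*6 + 0) + (w(1, 0) - 1*17)) + (-6 + 1)*3) = 0*(((-3 + 6*(-5*6 + 0)) + (-1/5*1 - 1*17)) + (-6 + 1)*3) = 0*(((-3 + 6*(-30 + 0)) + (-1/5 - 17)) - 5*3) = 0*(((-3 + 6*(-30)) - 86/5) - 15) = 0*(((-3 - 180) - 86/5) - 15) = 0*((-183 - 86/5) - 15) = 0*(-1001/5 - 15) = 0*(-1076/5) = 0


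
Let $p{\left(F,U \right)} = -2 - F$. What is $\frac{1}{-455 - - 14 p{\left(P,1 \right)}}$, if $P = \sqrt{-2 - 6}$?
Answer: $\frac{i}{7 \left(- 69 i + 4 \sqrt{2}\right)} \approx -0.0020566 + 0.0001686 i$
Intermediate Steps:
$P = 2 i \sqrt{2}$ ($P = \sqrt{-8} = 2 i \sqrt{2} \approx 2.8284 i$)
$\frac{1}{-455 - - 14 p{\left(P,1 \right)}} = \frac{1}{-455 - - 14 \left(-2 - 2 i \sqrt{2}\right)} = \frac{1}{-455 - \left(28 + 28 i \sqrt{2}\right)} = \frac{1}{-483 - 28 i \sqrt{2}}$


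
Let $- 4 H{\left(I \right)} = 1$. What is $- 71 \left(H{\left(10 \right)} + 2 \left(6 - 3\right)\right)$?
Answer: $- \frac{1633}{4} \approx -408.25$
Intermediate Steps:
$H{\left(I \right)} = - \frac{1}{4}$ ($H{\left(I \right)} = \left(- \frac{1}{4}\right) 1 = - \frac{1}{4}$)
$- 71 \left(H{\left(10 \right)} + 2 \left(6 - 3\right)\right) = - 71 \left(- \frac{1}{4} + 2 \left(6 - 3\right)\right) = - 71 \left(- \frac{1}{4} + 2 \cdot 3\right) = - 71 \left(- \frac{1}{4} + 6\right) = \left(-71\right) \frac{23}{4} = - \frac{1633}{4}$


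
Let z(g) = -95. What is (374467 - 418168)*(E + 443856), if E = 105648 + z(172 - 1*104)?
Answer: -24009722709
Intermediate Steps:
E = 105553 (E = 105648 - 95 = 105553)
(374467 - 418168)*(E + 443856) = (374467 - 418168)*(105553 + 443856) = -43701*549409 = -24009722709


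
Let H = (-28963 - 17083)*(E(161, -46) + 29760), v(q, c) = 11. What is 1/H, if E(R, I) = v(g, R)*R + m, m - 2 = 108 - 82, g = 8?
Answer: -1/1453165714 ≈ -6.8815e-10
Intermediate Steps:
m = 28 (m = 2 + (108 - 82) = 2 + 26 = 28)
E(R, I) = 28 + 11*R (E(R, I) = 11*R + 28 = 28 + 11*R)
H = -1453165714 (H = (-28963 - 17083)*((28 + 11*161) + 29760) = -46046*((28 + 1771) + 29760) = -46046*(1799 + 29760) = -46046*31559 = -1453165714)
1/H = 1/(-1453165714) = -1/1453165714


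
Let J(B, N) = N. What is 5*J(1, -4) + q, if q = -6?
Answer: -26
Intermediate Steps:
5*J(1, -4) + q = 5*(-4) - 6 = -20 - 6 = -26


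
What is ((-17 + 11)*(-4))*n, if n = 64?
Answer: 1536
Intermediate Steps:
((-17 + 11)*(-4))*n = ((-17 + 11)*(-4))*64 = -6*(-4)*64 = 24*64 = 1536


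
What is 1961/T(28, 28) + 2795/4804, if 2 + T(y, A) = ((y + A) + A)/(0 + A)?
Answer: 9423439/4804 ≈ 1961.6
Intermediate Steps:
T(y, A) = -2 + (y + 2*A)/A (T(y, A) = -2 + ((y + A) + A)/(0 + A) = -2 + ((A + y) + A)/A = -2 + (y + 2*A)/A)
1961/T(28, 28) + 2795/4804 = 1961/((28/28)) + 2795/4804 = 1961/((28*(1/28))) + 2795*(1/4804) = 1961/1 + 2795/4804 = 1961*1 + 2795/4804 = 1961 + 2795/4804 = 9423439/4804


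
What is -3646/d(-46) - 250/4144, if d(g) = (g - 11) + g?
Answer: 7541637/213416 ≈ 35.338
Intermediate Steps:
d(g) = -11 + 2*g (d(g) = (-11 + g) + g = -11 + 2*g)
-3646/d(-46) - 250/4144 = -3646/(-11 + 2*(-46)) - 250/4144 = -3646/(-11 - 92) - 250*1/4144 = -3646/(-103) - 125/2072 = -3646*(-1/103) - 125/2072 = 3646/103 - 125/2072 = 7541637/213416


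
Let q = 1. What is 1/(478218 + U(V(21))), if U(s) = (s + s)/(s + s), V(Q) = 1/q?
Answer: 1/478219 ≈ 2.0911e-6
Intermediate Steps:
V(Q) = 1 (V(Q) = 1/1 = 1)
U(s) = 1 (U(s) = (2*s)/((2*s)) = (2*s)*(1/(2*s)) = 1)
1/(478218 + U(V(21))) = 1/(478218 + 1) = 1/478219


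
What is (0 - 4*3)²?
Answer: 144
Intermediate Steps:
(0 - 4*3)² = (0 - 12)² = (-12)² = 144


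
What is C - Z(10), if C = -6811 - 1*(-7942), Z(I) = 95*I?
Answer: 181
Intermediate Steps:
C = 1131 (C = -6811 + 7942 = 1131)
C - Z(10) = 1131 - 95*10 = 1131 - 1*950 = 1131 - 950 = 181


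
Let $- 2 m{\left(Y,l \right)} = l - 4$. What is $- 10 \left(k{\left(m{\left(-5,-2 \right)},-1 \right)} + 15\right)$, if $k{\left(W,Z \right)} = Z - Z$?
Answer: $-150$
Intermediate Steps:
$m{\left(Y,l \right)} = 2 - \frac{l}{2}$ ($m{\left(Y,l \right)} = - \frac{l - 4}{2} = - \frac{-4 + l}{2} = 2 - \frac{l}{2}$)
$k{\left(W,Z \right)} = 0$
$- 10 \left(k{\left(m{\left(-5,-2 \right)},-1 \right)} + 15\right) = - 10 \left(0 + 15\right) = \left(-10\right) 15 = -150$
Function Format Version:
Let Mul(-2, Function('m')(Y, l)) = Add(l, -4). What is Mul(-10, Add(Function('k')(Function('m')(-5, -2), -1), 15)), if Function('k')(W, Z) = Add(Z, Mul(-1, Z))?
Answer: -150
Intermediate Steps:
Function('m')(Y, l) = Add(2, Mul(Rational(-1, 2), l)) (Function('m')(Y, l) = Mul(Rational(-1, 2), Add(l, -4)) = Mul(Rational(-1, 2), Add(-4, l)) = Add(2, Mul(Rational(-1, 2), l)))
Function('k')(W, Z) = 0
Mul(-10, Add(Function('k')(Function('m')(-5, -2), -1), 15)) = Mul(-10, Add(0, 15)) = Mul(-10, 15) = -150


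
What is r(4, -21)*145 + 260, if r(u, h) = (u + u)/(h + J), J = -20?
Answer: 9500/41 ≈ 231.71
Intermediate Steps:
r(u, h) = 2*u/(-20 + h) (r(u, h) = (u + u)/(h - 20) = (2*u)/(-20 + h) = 2*u/(-20 + h))
r(4, -21)*145 + 260 = (2*4/(-20 - 21))*145 + 260 = (2*4/(-41))*145 + 260 = (2*4*(-1/41))*145 + 260 = -8/41*145 + 260 = -1160/41 + 260 = 9500/41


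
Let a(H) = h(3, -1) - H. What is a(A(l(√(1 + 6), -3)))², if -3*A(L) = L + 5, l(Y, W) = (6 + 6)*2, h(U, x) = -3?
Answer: 400/9 ≈ 44.444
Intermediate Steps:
l(Y, W) = 24 (l(Y, W) = 12*2 = 24)
A(L) = -5/3 - L/3 (A(L) = -(L + 5)/3 = -(5 + L)/3 = -5/3 - L/3)
a(H) = -3 - H
a(A(l(√(1 + 6), -3)))² = (-3 - (-5/3 - ⅓*24))² = (-3 - (-5/3 - 8))² = (-3 - 1*(-29/3))² = (-3 + 29/3)² = (20/3)² = 400/9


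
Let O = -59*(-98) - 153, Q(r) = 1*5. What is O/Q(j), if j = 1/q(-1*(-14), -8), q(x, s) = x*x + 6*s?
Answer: 5629/5 ≈ 1125.8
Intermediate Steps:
q(x, s) = x**2 + 6*s
j = 1/148 (j = 1/((-1*(-14))**2 + 6*(-8)) = 1/(14**2 - 48) = 1/(196 - 48) = 1/148 ≈ 0.0067568)
Q(r) = 5
O = 5629 (O = 5782 - 153 = 5629)
O/Q(j) = 5629/5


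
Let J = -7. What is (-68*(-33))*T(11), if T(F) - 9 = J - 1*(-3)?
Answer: 11220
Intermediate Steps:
T(F) = 5 (T(F) = 9 + (-7 - 1*(-3)) = 9 + (-7 + 3) = 9 - 4 = 5)
(-68*(-33))*T(11) = -68*(-33)*5 = 2244*5 = 11220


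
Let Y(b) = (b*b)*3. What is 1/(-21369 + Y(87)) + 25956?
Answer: 34729129/1338 ≈ 25956.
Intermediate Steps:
Y(b) = 3*b² (Y(b) = b²*3 = 3*b²)
1/(-21369 + Y(87)) + 25956 = 1/(-21369 + 3*87²) + 25956 = 1/(-21369 + 3*7569) + 25956 = 1/(-21369 + 22707) + 25956 = 1/1338 + 25956 = 34729129/1338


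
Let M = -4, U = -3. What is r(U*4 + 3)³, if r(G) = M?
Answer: -64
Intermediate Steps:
r(G) = -4
r(U*4 + 3)³ = (-4)³ = -64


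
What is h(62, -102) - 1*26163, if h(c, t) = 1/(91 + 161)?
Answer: -6593075/252 ≈ -26163.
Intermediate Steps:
h(c, t) = 1/252
h(62, -102) - 1*26163 = 1/252 - 1*26163 = 1/252 - 26163 = -6593075/252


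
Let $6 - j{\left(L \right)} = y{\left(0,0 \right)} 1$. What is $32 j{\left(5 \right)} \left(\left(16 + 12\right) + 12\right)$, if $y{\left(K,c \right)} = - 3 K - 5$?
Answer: $14080$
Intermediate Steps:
$y{\left(K,c \right)} = -5 - 3 K$
$j{\left(L \right)} = 11$ ($j{\left(L \right)} = 6 - \left(-5 - 0\right) 1 = 6 - \left(-5 + 0\right) 1 = 6 - \left(-5\right) 1 = 6 - -5 = 6 + 5 = 11$)
$32 j{\left(5 \right)} \left(\left(16 + 12\right) + 12\right) = 32 \cdot 11 \left(\left(16 + 12\right) + 12\right) = 352 \left(28 + 12\right) = 352 \cdot 40 = 14080$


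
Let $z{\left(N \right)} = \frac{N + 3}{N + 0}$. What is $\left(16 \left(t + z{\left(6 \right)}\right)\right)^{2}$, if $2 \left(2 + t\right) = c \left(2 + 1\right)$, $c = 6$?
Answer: $18496$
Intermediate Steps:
$t = 7$ ($t = -2 + \frac{6 \left(2 + 1\right)}{2} = -2 + \frac{6 \cdot 3}{2} = -2 + \frac{1}{2} \cdot 18 = -2 + 9 = 7$)
$z{\left(N \right)} = \frac{3 + N}{N}$
$\left(16 \left(t + z{\left(6 \right)}\right)\right)^{2} = \left(16 \left(7 + \frac{3 + 6}{6}\right)\right)^{2} = \left(16 \left(7 + \frac{1}{6} \cdot 9\right)\right)^{2} = \left(16 \left(7 + \frac{3}{2}\right)\right)^{2} = \left(16 \cdot \frac{17}{2}\right)^{2} = 136^{2} = 18496$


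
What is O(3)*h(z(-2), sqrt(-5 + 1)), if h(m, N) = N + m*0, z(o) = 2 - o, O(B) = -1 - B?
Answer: -8*I ≈ -8.0*I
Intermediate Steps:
h(m, N) = N (h(m, N) = N + 0 = N)
O(3)*h(z(-2), sqrt(-5 + 1)) = (-1 - 1*3)*sqrt(-5 + 1) = (-1 - 3)*sqrt(-4) = -8*I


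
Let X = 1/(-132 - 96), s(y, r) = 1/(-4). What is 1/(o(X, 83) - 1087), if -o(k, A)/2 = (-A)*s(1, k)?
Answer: -2/2257 ≈ -0.00088613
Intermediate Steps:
s(y, r) = -¼
X = -1/228 (X = 1/(-228) = -1/228 ≈ -0.0043860)
o(k, A) = -A/2 (o(k, A) = -2*(-A)*(-1)/4 = -A/2)
1/(o(X, 83) - 1087) = 1/(-½*83 - 1087) = 1/(-83/2 - 1087) = 1/(-2257/2) = -2/2257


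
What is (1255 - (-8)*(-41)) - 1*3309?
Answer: -2382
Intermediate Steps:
(1255 - (-8)*(-41)) - 1*3309 = (1255 - 1*328) - 3309 = (1255 - 328) - 3309 = 927 - 3309 = -2382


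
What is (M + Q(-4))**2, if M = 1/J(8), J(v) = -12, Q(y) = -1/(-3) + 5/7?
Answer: 729/784 ≈ 0.92985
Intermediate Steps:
Q(y) = 22/21 (Q(y) = -1*(-1/3) + 5*(1/7) = 1/3 + 5/7 = 22/21)
M = -1/12 (M = 1/(-12) = -1/12 ≈ -0.083333)
(M + Q(-4))**2 = (-1/12 + 22/21)**2 = (27/28)**2 = 729/784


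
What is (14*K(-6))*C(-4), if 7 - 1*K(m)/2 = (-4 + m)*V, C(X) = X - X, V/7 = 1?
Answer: 0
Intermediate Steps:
V = 7 (V = 7*1 = 7)
C(X) = 0
K(m) = 70 - 14*m (K(m) = 14 - 2*(-4 + m)*7 = 14 - 2*(-28 + 7*m) = 14 + (56 - 14*m) = 70 - 14*m)
(14*K(-6))*C(-4) = (14*(70 - 14*(-6)))*0 = (14*(70 + 84))*0 = (14*154)*0 = 2156*0 = 0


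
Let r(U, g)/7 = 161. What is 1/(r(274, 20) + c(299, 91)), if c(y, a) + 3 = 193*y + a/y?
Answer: 23/1353120 ≈ 1.6998e-5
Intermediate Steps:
r(U, g) = 1127 (r(U, g) = 7*161 = 1127)
c(y, a) = -3 + 193*y + a/y (c(y, a) = -3 + (193*y + a/y) = -3 + 193*y + a/y)
1/(r(274, 20) + c(299, 91)) = 1/(1127 + (-3 + 193*299 + 91/299)) = 1/(1127 + (-3 + 57707 + 91*(1/299))) = 1/(1127 + (-3 + 57707 + 7/23)) = 1/(1127 + 1327199/23) = 1/(1353120/23) = 23/1353120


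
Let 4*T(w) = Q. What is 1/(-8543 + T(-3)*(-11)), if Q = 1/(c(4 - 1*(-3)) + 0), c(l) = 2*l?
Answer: -56/478419 ≈ -0.00011705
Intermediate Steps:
Q = 1/14 (Q = 1/(2*(4 - 1*(-3)) + 0) = 1/(2*(4 + 3) + 0) = 1/(2*7 + 0) = 1/(14 + 0) = 1/14 ≈ 0.071429)
T(w) = 1/56 (T(w) = (¼)*(1/14) = 1/56)
1/(-8543 + T(-3)*(-11)) = 1/(-8543 + (1/56)*(-11)) = 1/(-8543 - 11/56) = 1/(-478419/56) = -56/478419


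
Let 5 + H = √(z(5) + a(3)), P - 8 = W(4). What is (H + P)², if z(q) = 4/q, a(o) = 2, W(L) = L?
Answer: (35 + √70)²/25 ≈ 75.226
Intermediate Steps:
P = 12 (P = 8 + 4 = 12)
H = -5 + √70/5 (H = -5 + √(4/5 + 2) = -5 + √(4*(⅕) + 2) = -5 + √(⅘ + 2) = -5 + √(14/5) = -5 + √70/5 ≈ -3.3267)
(H + P)² = ((-5 + √70/5) + 12)² = (7 + √70/5)²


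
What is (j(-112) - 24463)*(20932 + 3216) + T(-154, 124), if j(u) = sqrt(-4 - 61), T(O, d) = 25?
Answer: -590732499 + 24148*I*sqrt(65) ≈ -5.9073e+8 + 1.9469e+5*I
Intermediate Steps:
j(u) = I*sqrt(65) (j(u) = sqrt(-65) = I*sqrt(65))
(j(-112) - 24463)*(20932 + 3216) + T(-154, 124) = (I*sqrt(65) - 24463)*(20932 + 3216) + 25 = (-24463 + I*sqrt(65))*24148 + 25 = (-590732524 + 24148*I*sqrt(65)) + 25 = -590732499 + 24148*I*sqrt(65)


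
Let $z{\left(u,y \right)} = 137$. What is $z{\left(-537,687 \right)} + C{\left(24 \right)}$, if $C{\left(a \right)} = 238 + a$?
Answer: $399$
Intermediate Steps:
$z{\left(-537,687 \right)} + C{\left(24 \right)} = 137 + \left(238 + 24\right) = 137 + 262 = 399$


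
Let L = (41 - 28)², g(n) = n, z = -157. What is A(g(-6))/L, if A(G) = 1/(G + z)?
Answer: -1/27547 ≈ -3.6302e-5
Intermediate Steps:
A(G) = 1/(-157 + G) (A(G) = 1/(G - 157) = 1/(-157 + G))
L = 169 (L = 13² = 169)
A(g(-6))/L = 1/(-157 - 6*169) = (1/169)/(-163) = -1/163*1/169 = -1/27547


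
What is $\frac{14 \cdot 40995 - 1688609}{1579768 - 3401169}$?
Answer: $\frac{1114679}{1821401} \approx 0.61199$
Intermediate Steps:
$\frac{14 \cdot 40995 - 1688609}{1579768 - 3401169} = \frac{573930 - 1688609}{-1821401} = \left(-1114679\right) \left(- \frac{1}{1821401}\right) = \frac{1114679}{1821401}$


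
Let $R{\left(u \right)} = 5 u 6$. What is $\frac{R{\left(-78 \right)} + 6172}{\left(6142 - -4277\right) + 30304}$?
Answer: $\frac{3832}{40723} \approx 0.094099$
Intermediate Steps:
$R{\left(u \right)} = 30 u$
$\frac{R{\left(-78 \right)} + 6172}{\left(6142 - -4277\right) + 30304} = \frac{30 \left(-78\right) + 6172}{\left(6142 - -4277\right) + 30304} = \frac{-2340 + 6172}{\left(6142 + 4277\right) + 30304} = \frac{3832}{10419 + 30304} = \frac{3832}{40723}$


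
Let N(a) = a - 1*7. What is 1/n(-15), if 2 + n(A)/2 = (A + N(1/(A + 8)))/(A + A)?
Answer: -21/53 ≈ -0.39623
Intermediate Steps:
N(a) = -7 + a (N(a) = a - 7 = -7 + a)
n(A) = -4 + (-7 + A + 1/(8 + A))/A (n(A) = -4 + 2*((A + (-7 + 1/(A + 8)))/(A + A)) = -4 + 2*((A + (-7 + 1/(8 + A)))/((2*A))) = -4 + 2*((-7 + A + 1/(8 + A))*(1/(2*A))) = -4 + 2*((-7 + A + 1/(8 + A))/(2*A)) = -4 + (-7 + A + 1/(8 + A))/A)
1/n(-15) = 1/((-55 - 31*(-15) - 3*(-15)²)/((-15)*(8 - 15))) = 1/(-1/15*(-55 + 465 - 3*225)/(-7)) = 1/(-1/15*(-⅐)*(-55 + 465 - 675)) = 1/(-1/15*(-⅐)*(-265)) = 1/(-53/21) = -21/53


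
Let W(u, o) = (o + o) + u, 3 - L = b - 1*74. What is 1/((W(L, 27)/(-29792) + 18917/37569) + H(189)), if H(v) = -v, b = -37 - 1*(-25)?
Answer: -159893664/30140159225 ≈ -0.0053050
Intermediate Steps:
b = -12 (b = -37 + 25 = -12)
L = 89 (L = 3 - (-12 - 1*74) = 3 - (-12 - 74) = 3 - 1*(-86) = 3 + 86 = 89)
W(u, o) = u + 2*o (W(u, o) = 2*o + u = u + 2*o)
1/((W(L, 27)/(-29792) + 18917/37569) + H(189)) = 1/(((89 + 2*27)/(-29792) + 18917/37569) - 1*189) = 1/(((89 + 54)*(-1/29792) + 18917*(1/37569)) - 189) = 1/((143*(-1/29792) + 18917/37569) - 189) = 1/((-143/29792 + 18917/37569) - 189) = 1/(79743271/159893664 - 189) = 1/(-30140159225/159893664) = -159893664/30140159225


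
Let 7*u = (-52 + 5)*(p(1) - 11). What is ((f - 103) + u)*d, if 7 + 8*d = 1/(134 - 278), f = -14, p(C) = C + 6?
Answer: 636679/8064 ≈ 78.953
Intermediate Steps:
p(C) = 6 + C
u = 188/7 (u = ((-52 + 5)*((6 + 1) - 11))/7 = (-47*(7 - 11))/7 = (-47*(-4))/7 = (⅐)*188 = 188/7 ≈ 26.857)
d = -1009/1152 (d = -7/8 + 1/(8*(134 - 278)) = -7/8 + (⅛)/(-144) = -7/8 + (⅛)*(-1/144) = -7/8 - 1/1152 = -1009/1152 ≈ -0.87587)
((f - 103) + u)*d = ((-14 - 103) + 188/7)*(-1009/1152) = (-117 + 188/7)*(-1009/1152) = -631/7*(-1009/1152) = 636679/8064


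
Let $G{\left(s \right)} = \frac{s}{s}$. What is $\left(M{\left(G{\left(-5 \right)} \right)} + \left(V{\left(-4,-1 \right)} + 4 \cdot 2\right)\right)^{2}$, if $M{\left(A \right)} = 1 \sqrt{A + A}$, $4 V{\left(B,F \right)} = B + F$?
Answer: $\frac{761}{16} + \frac{27 \sqrt{2}}{2} \approx 66.654$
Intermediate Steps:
$G{\left(s \right)} = 1$
$V{\left(B,F \right)} = \frac{B}{4} + \frac{F}{4}$ ($V{\left(B,F \right)} = \frac{B + F}{4} = \frac{B}{4} + \frac{F}{4}$)
$M{\left(A \right)} = \sqrt{2} \sqrt{A}$ ($M{\left(A \right)} = 1 \sqrt{2 A} = 1 \sqrt{2} \sqrt{A} = \sqrt{2} \sqrt{A}$)
$\left(M{\left(G{\left(-5 \right)} \right)} + \left(V{\left(-4,-1 \right)} + 4 \cdot 2\right)\right)^{2} = \left(\sqrt{2} \sqrt{1} + \left(\left(\frac{1}{4} \left(-4\right) + \frac{1}{4} \left(-1\right)\right) + 4 \cdot 2\right)\right)^{2} = \left(\sqrt{2} \cdot 1 + \left(\left(-1 - \frac{1}{4}\right) + 8\right)\right)^{2} = \left(\sqrt{2} + \left(- \frac{5}{4} + 8\right)\right)^{2} = \left(\sqrt{2} + \frac{27}{4}\right)^{2} = \left(\frac{27}{4} + \sqrt{2}\right)^{2}$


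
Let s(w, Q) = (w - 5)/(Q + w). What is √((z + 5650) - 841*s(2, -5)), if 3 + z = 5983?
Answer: √10789 ≈ 103.87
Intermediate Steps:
z = 5980 (z = -3 + 5983 = 5980)
s(w, Q) = (-5 + w)/(Q + w)
√((z + 5650) - 841*s(2, -5)) = √((5980 + 5650) - 841*(-5 + 2)/(-5 + 2)) = √(11630 - 841*(-3)/(-3)) = √(11630 - (-841)*(-3)/3) = √(11630 - 841*1) = √(11630 - 841) = √10789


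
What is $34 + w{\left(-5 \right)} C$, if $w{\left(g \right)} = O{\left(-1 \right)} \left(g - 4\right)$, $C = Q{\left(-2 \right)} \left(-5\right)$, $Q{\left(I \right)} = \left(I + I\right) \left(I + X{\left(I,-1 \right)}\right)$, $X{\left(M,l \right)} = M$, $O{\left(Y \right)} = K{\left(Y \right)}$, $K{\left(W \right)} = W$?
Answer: $-686$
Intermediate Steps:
$O{\left(Y \right)} = Y$
$Q{\left(I \right)} = 4 I^{2}$ ($Q{\left(I \right)} = \left(I + I\right) \left(I + I\right) = 2 I 2 I = 4 I^{2}$)
$C = -80$ ($C = 4 \left(-2\right)^{2} \left(-5\right) = 4 \cdot 4 \left(-5\right) = 16 \left(-5\right) = -80$)
$w{\left(g \right)} = 4 - g$ ($w{\left(g \right)} = - (g - 4) = - (-4 + g) = 4 - g$)
$34 + w{\left(-5 \right)} C = 34 + \left(4 - -5\right) \left(-80\right) = 34 + \left(4 + 5\right) \left(-80\right) = 34 + 9 \left(-80\right) = 34 - 720 = -686$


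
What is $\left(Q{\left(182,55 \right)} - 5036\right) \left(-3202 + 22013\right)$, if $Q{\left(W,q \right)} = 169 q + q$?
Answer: $81150654$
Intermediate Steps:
$Q{\left(W,q \right)} = 170 q$
$\left(Q{\left(182,55 \right)} - 5036\right) \left(-3202 + 22013\right) = \left(170 \cdot 55 - 5036\right) \left(-3202 + 22013\right) = \left(9350 - 5036\right) 18811 = 4314 \cdot 18811 = 81150654$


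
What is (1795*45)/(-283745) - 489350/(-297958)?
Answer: 11478305830/8454409271 ≈ 1.3577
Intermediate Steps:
(1795*45)/(-283745) - 489350/(-297958) = 80775*(-1/283745) - 489350*(-1/297958) = -16155/56749 + 244675/148979 = 11478305830/8454409271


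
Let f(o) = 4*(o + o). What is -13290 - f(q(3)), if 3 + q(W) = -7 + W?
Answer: -13234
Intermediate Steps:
q(W) = -10 + W (q(W) = -3 + (-7 + W) = -10 + W)
f(o) = 8*o (f(o) = 4*(2*o) = 8*o)
-13290 - f(q(3)) = -13290 - 8*(-10 + 3) = -13290 - 8*(-7) = -13290 - 1*(-56) = -13290 + 56 = -13234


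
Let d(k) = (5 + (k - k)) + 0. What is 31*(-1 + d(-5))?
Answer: 124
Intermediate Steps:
d(k) = 5 (d(k) = (5 + 0) + 0 = 5 + 0 = 5)
31*(-1 + d(-5)) = 31*(-1 + 5) = 31*4 = 124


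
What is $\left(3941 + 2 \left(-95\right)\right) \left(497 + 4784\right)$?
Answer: $19809031$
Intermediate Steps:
$\left(3941 + 2 \left(-95\right)\right) \left(497 + 4784\right) = \left(3941 - 190\right) 5281 = 3751 \cdot 5281 = 19809031$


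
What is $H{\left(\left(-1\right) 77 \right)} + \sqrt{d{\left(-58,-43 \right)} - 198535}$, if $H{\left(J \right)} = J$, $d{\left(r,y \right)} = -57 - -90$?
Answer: $-77 + i \sqrt{198502} \approx -77.0 + 445.54 i$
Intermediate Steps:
$d{\left(r,y \right)} = 33$ ($d{\left(r,y \right)} = -57 + 90 = 33$)
$H{\left(\left(-1\right) 77 \right)} + \sqrt{d{\left(-58,-43 \right)} - 198535} = \left(-1\right) 77 + \sqrt{33 - 198535} = -77 + \sqrt{-198502} = -77 + i \sqrt{198502}$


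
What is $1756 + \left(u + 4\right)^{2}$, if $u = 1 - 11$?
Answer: $1792$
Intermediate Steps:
$u = -10$ ($u = 1 - 11 = -10$)
$1756 + \left(u + 4\right)^{2} = 1756 + \left(-10 + 4\right)^{2} = 1756 + \left(-6\right)^{2} = 1756 + 36 = 1792$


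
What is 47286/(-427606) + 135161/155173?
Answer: 25229072044/33176452919 ≈ 0.76045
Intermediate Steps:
47286/(-427606) + 135161/155173 = 47286*(-1/427606) + 135161*(1/155173) = -23643/213803 + 135161/155173 = 25229072044/33176452919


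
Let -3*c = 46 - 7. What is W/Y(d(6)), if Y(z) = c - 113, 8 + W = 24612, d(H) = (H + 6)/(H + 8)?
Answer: -12302/63 ≈ -195.27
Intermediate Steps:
d(H) = (6 + H)/(8 + H)
W = 24604 (W = -8 + 24612 = 24604)
c = -13 (c = -(46 - 7)/3 = -⅓*39 = -13)
Y(z) = -126 (Y(z) = -13 - 113 = -126)
W/Y(d(6)) = 24604/(-126) = 24604*(-1/126) = -12302/63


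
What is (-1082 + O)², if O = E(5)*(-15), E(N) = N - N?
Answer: 1170724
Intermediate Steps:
E(N) = 0
O = 0 (O = 0*(-15) = 0)
(-1082 + O)² = (-1082 + 0)² = (-1082)² = 1170724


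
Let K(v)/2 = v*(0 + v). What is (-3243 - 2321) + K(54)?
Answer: 268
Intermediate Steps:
K(v) = 2*v² (K(v) = 2*(v*(0 + v)) = 2*(v*v) = 2*v²)
(-3243 - 2321) + K(54) = (-3243 - 2321) + 2*54² = -5564 + 2*2916 = -5564 + 5832 = 268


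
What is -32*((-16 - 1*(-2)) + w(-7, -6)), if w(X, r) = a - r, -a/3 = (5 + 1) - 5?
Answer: 352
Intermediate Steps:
a = -3 (a = -3*((5 + 1) - 5) = -3*(6 - 5) = -3*1 = -3)
w(X, r) = -3 - r
-32*((-16 - 1*(-2)) + w(-7, -6)) = -32*((-16 - 1*(-2)) + (-3 - 1*(-6))) = -32*((-16 + 2) + (-3 + 6)) = -32*(-14 + 3) = -32*(-11) = 352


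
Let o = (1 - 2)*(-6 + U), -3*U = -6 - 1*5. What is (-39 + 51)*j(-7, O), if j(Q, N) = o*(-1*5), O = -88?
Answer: -140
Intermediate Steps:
U = 11/3 (U = -(-6 - 1*5)/3 = -(-6 - 5)/3 = -⅓*(-11) = 11/3 ≈ 3.6667)
o = 7/3 (o = (1 - 2)*(-6 + 11/3) = -1*(-7/3) = 7/3 ≈ 2.3333)
j(Q, N) = -35/3 (j(Q, N) = 7*(-1*5)/3 = (7/3)*(-5) = -35/3)
(-39 + 51)*j(-7, O) = (-39 + 51)*(-35/3) = 12*(-35/3) = -140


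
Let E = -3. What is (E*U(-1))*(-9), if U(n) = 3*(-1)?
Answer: -81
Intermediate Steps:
U(n) = -3
(E*U(-1))*(-9) = -3*(-3)*(-9) = 9*(-9) = -81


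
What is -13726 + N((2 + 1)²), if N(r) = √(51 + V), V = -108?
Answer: -13726 + I*√57 ≈ -13726.0 + 7.5498*I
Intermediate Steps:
N(r) = I*√57 (N(r) = √(51 - 108) = √(-57) = I*√57)
-13726 + N((2 + 1)²) = -13726 + I*√57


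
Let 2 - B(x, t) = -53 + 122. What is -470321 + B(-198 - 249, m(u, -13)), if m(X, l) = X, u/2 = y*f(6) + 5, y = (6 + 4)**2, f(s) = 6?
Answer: -470388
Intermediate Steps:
y = 100 (y = 10**2 = 100)
u = 1210 (u = 2*(100*6 + 5) = 2*(600 + 5) = 2*605 = 1210)
B(x, t) = -67 (B(x, t) = 2 - (-53 + 122) = 2 - 1*69 = 2 - 69 = -67)
-470321 + B(-198 - 249, m(u, -13)) = -470321 - 67 = -470388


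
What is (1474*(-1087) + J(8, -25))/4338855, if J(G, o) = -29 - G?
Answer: -320455/867771 ≈ -0.36929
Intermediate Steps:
(1474*(-1087) + J(8, -25))/4338855 = (1474*(-1087) + (-29 - 1*8))/4338855 = (-1602238 + (-29 - 8))*(1/4338855) = (-1602238 - 37)*(1/4338855) = -1602275*1/4338855 = -320455/867771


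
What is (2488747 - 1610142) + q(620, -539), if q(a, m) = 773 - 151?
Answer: 879227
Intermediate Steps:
q(a, m) = 622
(2488747 - 1610142) + q(620, -539) = (2488747 - 1610142) + 622 = 878605 + 622 = 879227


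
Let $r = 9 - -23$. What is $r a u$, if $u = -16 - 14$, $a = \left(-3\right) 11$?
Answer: $31680$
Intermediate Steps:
$a = -33$
$r = 32$ ($r = 9 + 23 = 32$)
$u = -30$ ($u = -16 - 14 = -30$)
$r a u = 32 \left(-33\right) \left(-30\right) = \left(-1056\right) \left(-30\right) = 31680$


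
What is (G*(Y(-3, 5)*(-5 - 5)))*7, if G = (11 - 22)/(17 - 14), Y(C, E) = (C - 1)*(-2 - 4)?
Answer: 6160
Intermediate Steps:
Y(C, E) = 6 - 6*C (Y(C, E) = (-1 + C)*(-6) = 6 - 6*C)
G = -11/3 ≈ -3.6667
(G*(Y(-3, 5)*(-5 - 5)))*7 = -11*(6 - 6*(-3))*(-5 - 5)/3*7 = -11*(6 + 18)*(-10)/3*7 = -88*(-10)*7 = -11/3*(-240)*7 = 880*7 = 6160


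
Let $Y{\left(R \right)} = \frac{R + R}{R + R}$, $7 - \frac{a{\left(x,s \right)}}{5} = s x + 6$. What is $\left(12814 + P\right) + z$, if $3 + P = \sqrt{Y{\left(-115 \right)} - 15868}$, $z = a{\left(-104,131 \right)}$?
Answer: $80936 + 3 i \sqrt{1763} \approx 80936.0 + 125.96 i$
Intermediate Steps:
$a{\left(x,s \right)} = 5 - 5 s x$ ($a{\left(x,s \right)} = 35 - 5 \left(s x + 6\right) = 35 - 5 \left(6 + s x\right) = 35 - \left(30 + 5 s x\right) = 5 - 5 s x$)
$Y{\left(R \right)} = 1$ ($Y{\left(R \right)} = \frac{2 R}{2 R} = 2 R \frac{1}{2 R} = 1$)
$z = 68125$ ($z = 5 - 655 \left(-104\right) = 5 + 68120 = 68125$)
$P = -3 + 3 i \sqrt{1763}$ ($P = -3 + \sqrt{1 - 15868} = -3 + \sqrt{-15867} = -3 + 3 i \sqrt{1763} \approx -3.0 + 125.96 i$)
$\left(12814 + P\right) + z = \left(12814 - \left(3 - 3 i \sqrt{1763}\right)\right) + 68125 = \left(12811 + 3 i \sqrt{1763}\right) + 68125 = 80936 + 3 i \sqrt{1763}$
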